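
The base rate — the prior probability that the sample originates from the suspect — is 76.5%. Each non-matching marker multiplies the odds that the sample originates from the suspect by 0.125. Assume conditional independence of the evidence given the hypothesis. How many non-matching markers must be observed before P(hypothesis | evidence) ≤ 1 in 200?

4

Prior odds = 0.765/0.235 = 153/47.
Likelihood ratio per non-matching marker = 0.125.
Target odds: 0.005 ÷ 0.995 = 1/199.
Require 0.125ⁿ ≤ 1/199 ÷ (153/47) = 47/30447.
0.125³ = 0.001953125 is still above 47/30447 but 0.125⁴ = 1/4096 is at or below it, so n = 4.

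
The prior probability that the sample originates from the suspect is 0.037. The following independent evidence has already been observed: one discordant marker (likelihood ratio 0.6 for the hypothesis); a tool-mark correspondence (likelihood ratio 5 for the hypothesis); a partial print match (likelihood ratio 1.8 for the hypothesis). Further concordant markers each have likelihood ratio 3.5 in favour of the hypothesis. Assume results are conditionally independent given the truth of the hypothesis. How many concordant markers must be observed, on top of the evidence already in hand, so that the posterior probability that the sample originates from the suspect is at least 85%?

3

Prior odds = 0.037/0.963 = 37/963.
Combined Bayes factor of the evidence already in hand = 0.6 × 5 × 1.8 = 5.4.
Odds after that evidence = (37/963) × 5.4 = 111/535.
Target odds = 0.85/0.15 = 17/3.
Need 3.5ⁿ ≥ 17/3 ÷ (111/535) = 9095/333.
3.5² = 12.25 falls short of 9095/333 but 3.5³ = 42.875 reaches it, so n = 3.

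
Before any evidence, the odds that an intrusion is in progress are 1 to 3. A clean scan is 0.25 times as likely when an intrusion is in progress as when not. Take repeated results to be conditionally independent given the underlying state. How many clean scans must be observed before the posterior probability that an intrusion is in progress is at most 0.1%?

5

Prior odds = 1/3.
Likelihood ratio per clean scan = 0.25.
Target odds: 0.001 ÷ 0.999 = 1/999.
Require 0.25ⁿ ≤ 1/999 ÷ (1/3) = 1/333.
0.25⁴ = 0.00390625 is still above 1/333 but 0.25⁵ = 1/1024 is at or below it, so n = 5.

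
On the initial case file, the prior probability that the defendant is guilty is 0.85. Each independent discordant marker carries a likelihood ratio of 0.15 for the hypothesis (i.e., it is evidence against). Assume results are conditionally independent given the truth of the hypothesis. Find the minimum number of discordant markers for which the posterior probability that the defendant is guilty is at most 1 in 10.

Prior odds = 0.85/0.15 = 17/3.
Likelihood ratio per discordant marker = 0.15.
Target posterior odds = 0.1/0.9 = 1/9.
Require 0.15ⁿ ≤ 1/9 ÷ (17/3) = 1/51.
0.15² = 0.0225 is still above 1/51 but 0.15³ = 0.003375 is at or below it, so n = 3.

3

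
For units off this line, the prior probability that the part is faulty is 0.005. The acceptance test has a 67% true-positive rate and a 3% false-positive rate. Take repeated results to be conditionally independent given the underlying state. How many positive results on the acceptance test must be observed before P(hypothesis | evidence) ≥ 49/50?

Prior odds: 0.005 ÷ 0.995 = 1/199.
Likelihood ratio of a positive result = 0.67/0.03 = 67/3.
Target posterior odds = 0.98/0.02 = 49.
Need (1/199) × (67/3)ⁿ ≥ 49, i.e. (67/3)ⁿ ≥ 9751.
(67/3)² = 4489/9 falls short of 9751 but (67/3)³ = 300763/27 reaches it, so n = 3.

3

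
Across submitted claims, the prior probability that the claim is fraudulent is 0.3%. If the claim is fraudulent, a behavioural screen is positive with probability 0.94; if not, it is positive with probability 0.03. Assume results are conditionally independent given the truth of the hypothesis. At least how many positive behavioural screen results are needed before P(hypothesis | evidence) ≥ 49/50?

Prior odds = 0.003/0.997 = 3/997.
Likelihood ratio of a positive = 0.94/0.03 = 94/3.
Target posterior odds = 0.98/0.02 = 49.
Require (94/3)ⁿ ≥ 49 ÷ (3/997) = 48853/3.
(94/3)² = 8836/9 falls short of 48853/3 but (94/3)³ = 830584/27 reaches it, so n = 3.

3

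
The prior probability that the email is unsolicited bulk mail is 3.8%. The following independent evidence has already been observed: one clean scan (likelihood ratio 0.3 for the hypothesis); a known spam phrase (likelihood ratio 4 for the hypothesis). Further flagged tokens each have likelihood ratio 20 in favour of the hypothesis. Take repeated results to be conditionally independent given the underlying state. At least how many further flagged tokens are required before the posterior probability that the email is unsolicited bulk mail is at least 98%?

3

Prior odds = 0.038/0.962 = 19/481.
Combined Bayes factor of the evidence already in hand = 0.3 × 4 = 1.2.
Odds after that evidence = (19/481) × 1.2 = 114/2405.
Target odds = 0.98/0.02 = 49.
Need 20ⁿ ≥ 49 ÷ (114/2405) = 117845/114.
20² = 400 falls short of 117845/114 but 20³ = 8000 reaches it, so n = 3.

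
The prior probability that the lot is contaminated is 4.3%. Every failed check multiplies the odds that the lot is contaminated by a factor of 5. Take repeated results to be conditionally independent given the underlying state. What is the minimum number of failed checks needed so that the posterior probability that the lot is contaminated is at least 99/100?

5

Prior odds = 0.043/0.957 = 43/957.
Likelihood ratio per failed check = 5.
Target posterior odds = 0.99/0.01 = 99.
Need (43/957) × 5ⁿ ≥ 99, i.e. 5ⁿ ≥ 94743/43.
5⁴ = 625 falls short of 94743/43 but 5⁵ = 3125 reaches it, so n = 5.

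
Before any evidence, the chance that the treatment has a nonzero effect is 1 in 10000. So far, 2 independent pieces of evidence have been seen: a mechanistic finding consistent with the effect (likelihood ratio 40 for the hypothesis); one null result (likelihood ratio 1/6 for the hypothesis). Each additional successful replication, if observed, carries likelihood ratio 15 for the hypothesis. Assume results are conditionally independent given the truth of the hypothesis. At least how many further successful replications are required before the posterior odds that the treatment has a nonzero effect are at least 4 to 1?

Prior odds = 0.0001/0.9999 = 1/9999.
Combined Bayes factor of the evidence already in hand = 40 × (1/6) = 20/3.
Odds after that evidence = (1/9999) × 20/3 = 20/29997.
Target odds = 4.
Need 15ⁿ ≥ 4 ÷ (20/29997) = 5999.4.
15³ = 3375 falls short of 5999.4 but 15⁴ = 50625 reaches it, so n = 4.

4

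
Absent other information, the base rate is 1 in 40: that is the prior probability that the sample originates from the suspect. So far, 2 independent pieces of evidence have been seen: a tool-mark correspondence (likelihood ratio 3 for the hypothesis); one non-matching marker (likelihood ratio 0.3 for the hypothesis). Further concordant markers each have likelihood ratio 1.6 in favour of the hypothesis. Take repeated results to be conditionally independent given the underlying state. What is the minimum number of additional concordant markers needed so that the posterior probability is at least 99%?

Prior odds = 0.025/0.975 = 1/39.
Combined Bayes factor of the evidence already in hand = 3 × 0.3 = 0.9.
Odds after that evidence = (1/39) × 0.9 = 3/130.
Target odds = 0.99/0.01 = 99.
Need 1.6ⁿ ≥ 99 ÷ (3/130) = 4290.
1.6¹⁷ ≈2951.48 falls short of 4290 but 1.6¹⁸ ≈4722.37 reaches it, so n = 18.

18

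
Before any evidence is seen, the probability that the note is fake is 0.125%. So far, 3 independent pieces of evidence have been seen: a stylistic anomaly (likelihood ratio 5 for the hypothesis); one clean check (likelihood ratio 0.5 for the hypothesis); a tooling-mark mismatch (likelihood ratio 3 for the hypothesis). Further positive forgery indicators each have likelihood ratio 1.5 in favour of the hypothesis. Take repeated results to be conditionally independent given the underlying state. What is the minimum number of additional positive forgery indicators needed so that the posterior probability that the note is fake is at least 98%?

22

Prior odds = 0.00125/0.99875 = 1/799.
Combined Bayes factor of the evidence already in hand = 5 × 0.5 × 3 = 7.5.
Odds after that evidence = (1/799) × 7.5 = 15/1598.
Target odds = 0.98/0.02 = 49.
Need 1.5ⁿ ≥ 49 ÷ (15/1598) = 78302/15.
1.5²¹ ≈4987.89 falls short of 78302/15 but 1.5²² ≈7481.83 reaches it, so n = 22.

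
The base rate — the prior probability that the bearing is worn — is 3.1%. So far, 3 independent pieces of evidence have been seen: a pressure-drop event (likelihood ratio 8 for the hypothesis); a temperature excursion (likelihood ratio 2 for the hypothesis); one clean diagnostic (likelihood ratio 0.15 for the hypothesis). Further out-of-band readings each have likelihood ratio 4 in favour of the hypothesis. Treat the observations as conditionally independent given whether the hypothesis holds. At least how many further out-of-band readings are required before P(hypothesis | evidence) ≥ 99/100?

Prior odds = 0.031/0.969 = 31/969.
Combined Bayes factor of the evidence already in hand = 8 × 2 × 0.15 = 2.4.
Odds after that evidence = (31/969) × 2.4 = 124/1615.
Target odds = 0.99/0.01 = 99.
Need 4ⁿ ≥ 99 ÷ (124/1615) = 159885/124.
4⁵ = 1024 falls short of 159885/124 but 4⁶ = 4096 reaches it, so n = 6.

6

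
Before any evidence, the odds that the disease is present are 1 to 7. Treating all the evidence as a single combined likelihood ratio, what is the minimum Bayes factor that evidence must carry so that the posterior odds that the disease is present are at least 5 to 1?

Prior odds = 1/7.
Target odds = 5.
Required Bayes factor = 5 ÷ (1/7) = 35.

35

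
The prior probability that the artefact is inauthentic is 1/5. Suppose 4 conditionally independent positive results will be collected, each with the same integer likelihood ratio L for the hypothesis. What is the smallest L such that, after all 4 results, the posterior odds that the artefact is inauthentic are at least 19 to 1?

Prior odds = 0.2/0.8 = 0.25.
Target odds = 19.
Need L⁴ ≥ 19 ÷ 0.25 = 76.
2⁴ = 16 < 76 ≤ 81 = 3⁴, so L = 3.

3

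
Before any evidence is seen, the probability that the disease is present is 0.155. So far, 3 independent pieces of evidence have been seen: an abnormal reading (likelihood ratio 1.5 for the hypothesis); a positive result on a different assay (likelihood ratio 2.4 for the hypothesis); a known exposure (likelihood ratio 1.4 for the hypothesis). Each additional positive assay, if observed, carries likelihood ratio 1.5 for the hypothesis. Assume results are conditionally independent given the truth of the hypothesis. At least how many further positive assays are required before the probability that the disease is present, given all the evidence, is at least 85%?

Prior odds = 0.155/0.845 = 31/169.
Combined Bayes factor of the evidence already in hand = 1.5 × 2.4 × 1.4 = 5.04.
Odds after that evidence = (31/169) × 5.04 = 3906/4225.
Target odds = 0.85/0.15 = 17/3.
Need 1.5ⁿ ≥ 17/3 ÷ (3906/4225) = 71825/11718.
1.5⁴ = 5.0625 falls short of 71825/11718 but 1.5⁵ = 7.59375 reaches it, so n = 5.

5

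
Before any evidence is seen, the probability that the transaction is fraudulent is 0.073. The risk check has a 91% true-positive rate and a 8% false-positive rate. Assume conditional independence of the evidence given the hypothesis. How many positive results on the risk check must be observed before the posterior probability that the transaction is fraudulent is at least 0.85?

2

Prior odds = 0.073/0.927 = 73/927.
Likelihood ratio of a positive result = 0.91/0.08 = 11.375.
Target odds: 0.85 ÷ 0.15 = 17/3.
Require 11.375ⁿ ≥ 17/3 ÷ (73/927) = 5253/73.
11.375¹ = 11.375 falls short of 5253/73 but 11.375² = 129.390625 reaches it, so n = 2.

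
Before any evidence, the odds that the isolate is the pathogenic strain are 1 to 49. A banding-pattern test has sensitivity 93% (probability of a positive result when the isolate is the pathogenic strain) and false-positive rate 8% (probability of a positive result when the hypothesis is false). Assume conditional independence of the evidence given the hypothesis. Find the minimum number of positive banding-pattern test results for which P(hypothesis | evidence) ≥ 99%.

4

Prior odds = 1/49.
Likelihood ratio of a positive result = 0.93/0.08 = 11.625.
Target posterior odds = 0.99/0.01 = 99.
Require 11.625ⁿ ≥ 99 ÷ (1/49) = 4851.
11.625³ = 804357/512 falls short of 4851 but 11.625⁴ = 74805201/4096 reaches it, so n = 4.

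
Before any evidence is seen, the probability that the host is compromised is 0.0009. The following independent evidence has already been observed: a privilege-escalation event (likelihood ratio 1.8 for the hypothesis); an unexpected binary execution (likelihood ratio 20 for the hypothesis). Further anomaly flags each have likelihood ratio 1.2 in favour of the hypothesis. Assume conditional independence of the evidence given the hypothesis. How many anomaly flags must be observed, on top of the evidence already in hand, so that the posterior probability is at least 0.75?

25

Prior odds = 0.0009/0.9991 = 9/9991.
Combined Bayes factor of the evidence already in hand = 1.8 × 20 = 36.
Odds after that evidence = (9/9991) × 36 = 324/9991.
Target odds = 0.75/0.25 = 3.
Need 1.2ⁿ ≥ 3 ÷ (324/9991) = 9991/108.
1.2²⁴ ≈79.4968 falls short of 9991/108 but 1.2²⁵ ≈95.3962 reaches it, so n = 25.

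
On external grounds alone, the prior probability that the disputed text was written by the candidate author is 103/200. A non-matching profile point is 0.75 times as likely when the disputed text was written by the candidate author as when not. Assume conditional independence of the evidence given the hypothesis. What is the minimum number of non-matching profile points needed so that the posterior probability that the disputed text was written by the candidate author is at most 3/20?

7

Prior odds = 0.515/0.485 = 103/97.
Likelihood ratio per non-matching profile point = 0.75.
Target odds: 0.15 ÷ 0.85 = 3/17.
Require 0.75ⁿ ≤ 3/17 ÷ (103/97) = 291/1751.
0.75⁶ = 729/4096 is still above 291/1751 but 0.75⁷ = 2187/16384 is at or below it, so n = 7.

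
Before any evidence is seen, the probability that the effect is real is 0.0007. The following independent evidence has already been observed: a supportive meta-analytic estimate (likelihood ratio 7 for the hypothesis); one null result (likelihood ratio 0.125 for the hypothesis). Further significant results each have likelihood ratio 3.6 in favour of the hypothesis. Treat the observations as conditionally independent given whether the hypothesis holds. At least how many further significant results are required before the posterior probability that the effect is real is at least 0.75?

Prior odds = 0.0007/0.9993 = 7/9993.
Combined Bayes factor of the evidence already in hand = 7 × 0.125 = 0.875.
Odds after that evidence = (7/9993) × 0.875 = 49/79944.
Target odds = 0.75/0.25 = 3.
Need 3.6ⁿ ≥ 3 ÷ (49/79944) = 239832/49.
3.6⁶ = 34012224/15625 falls short of 239832/49 but 3.6⁷ = 612220032/78125 reaches it, so n = 7.

7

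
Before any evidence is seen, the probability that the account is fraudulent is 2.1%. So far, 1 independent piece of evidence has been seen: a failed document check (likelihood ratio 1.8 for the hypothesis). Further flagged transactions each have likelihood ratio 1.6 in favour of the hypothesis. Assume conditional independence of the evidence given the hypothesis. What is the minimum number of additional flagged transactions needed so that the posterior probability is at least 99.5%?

19

Prior odds = 0.021/0.979 = 21/979.
Bayes factor of the evidence already in hand = 1.8.
Odds after that evidence = (21/979) × 1.8 = 189/4895.
Target odds = 0.995/0.005 = 199.
Need 1.6ⁿ ≥ 199 ÷ (189/4895) = 974105/189.
1.6¹⁸ ≈4722.37 falls short of 974105/189 but 1.6¹⁹ ≈7555.79 reaches it, so n = 19.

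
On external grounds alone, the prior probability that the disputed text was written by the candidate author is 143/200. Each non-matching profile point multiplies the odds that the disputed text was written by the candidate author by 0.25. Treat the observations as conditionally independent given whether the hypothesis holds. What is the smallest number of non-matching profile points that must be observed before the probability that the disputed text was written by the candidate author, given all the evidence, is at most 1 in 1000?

6

Prior odds: 0.715 ÷ 0.285 = 143/57.
Likelihood ratio per non-matching profile point = 0.25.
Target posterior odds = 0.001/0.999 = 1/999.
Require 0.25ⁿ ≤ 1/999 ÷ (143/57) = 19/47619.
0.25⁵ = 1/1024 is still above 19/47619 but 0.25⁶ = 1/4096 is at or below it, so n = 6.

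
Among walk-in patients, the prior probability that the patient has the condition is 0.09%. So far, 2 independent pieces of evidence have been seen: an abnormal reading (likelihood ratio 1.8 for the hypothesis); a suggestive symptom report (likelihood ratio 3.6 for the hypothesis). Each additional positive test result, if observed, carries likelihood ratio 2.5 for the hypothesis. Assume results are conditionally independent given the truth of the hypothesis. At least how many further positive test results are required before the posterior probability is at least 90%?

Prior odds = 0.0009/0.9991 = 9/9991.
Combined Bayes factor of the evidence already in hand = 1.8 × 3.6 = 6.48.
Odds after that evidence = (9/9991) × 6.48 = 1458/249775.
Target odds = 0.9/0.1 = 9.
Need 2.5ⁿ ≥ 9 ÷ (1458/249775) = 249775/162.
2.5⁸ = 390625/256 falls short of 249775/162 but 2.5⁹ = 1953125/512 reaches it, so n = 9.

9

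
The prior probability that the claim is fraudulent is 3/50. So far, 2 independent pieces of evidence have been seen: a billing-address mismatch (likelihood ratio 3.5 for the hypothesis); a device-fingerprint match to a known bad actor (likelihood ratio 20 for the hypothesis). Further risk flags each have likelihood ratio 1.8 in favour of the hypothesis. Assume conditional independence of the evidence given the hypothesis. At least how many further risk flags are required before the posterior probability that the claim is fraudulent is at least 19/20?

Prior odds = 0.06/0.94 = 3/47.
Combined Bayes factor of the evidence already in hand = 3.5 × 20 = 70.
Odds after that evidence = (3/47) × 70 = 210/47.
Target odds = 0.95/0.05 = 19.
Need 1.8ⁿ ≥ 19 ÷ (210/47) = 893/210.
1.8² = 3.24 falls short of 893/210 but 1.8³ = 5.832 reaches it, so n = 3.

3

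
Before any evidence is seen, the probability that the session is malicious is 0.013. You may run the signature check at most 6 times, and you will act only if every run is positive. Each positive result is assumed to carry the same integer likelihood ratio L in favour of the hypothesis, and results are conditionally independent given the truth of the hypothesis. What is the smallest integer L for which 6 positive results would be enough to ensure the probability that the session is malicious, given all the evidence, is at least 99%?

Prior odds = 0.013/0.987 = 13/987.
Target odds = 0.99/0.01 = 99.
Need L⁶ ≥ 99 ÷ (13/987) = 97713/13.
4⁶ = 4096 < 97713/13 ≤ 15625 = 5⁶, so L = 5.

5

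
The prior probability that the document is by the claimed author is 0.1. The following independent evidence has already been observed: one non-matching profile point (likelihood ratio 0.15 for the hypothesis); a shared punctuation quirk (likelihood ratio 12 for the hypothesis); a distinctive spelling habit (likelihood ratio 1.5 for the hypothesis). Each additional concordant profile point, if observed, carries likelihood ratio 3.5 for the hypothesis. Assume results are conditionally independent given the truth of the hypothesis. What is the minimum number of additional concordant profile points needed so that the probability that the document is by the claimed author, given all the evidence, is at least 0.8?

3

Prior odds = 0.1/0.9 = 1/9.
Combined Bayes factor of the evidence already in hand = 0.15 × 12 × 1.5 = 2.7.
Odds after that evidence = (1/9) × 2.7 = 0.3.
Target odds = 0.8/0.2 = 4.
Need 3.5ⁿ ≥ 4 ÷ 0.3 = 40/3.
3.5² = 12.25 falls short of 40/3 but 3.5³ = 42.875 reaches it, so n = 3.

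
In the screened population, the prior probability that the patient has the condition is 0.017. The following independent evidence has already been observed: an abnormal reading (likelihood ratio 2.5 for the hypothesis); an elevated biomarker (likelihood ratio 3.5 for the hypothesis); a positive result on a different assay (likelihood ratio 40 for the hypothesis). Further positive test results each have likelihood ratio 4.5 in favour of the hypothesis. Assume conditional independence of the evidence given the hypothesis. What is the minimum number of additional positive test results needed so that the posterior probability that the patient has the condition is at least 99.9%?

4

Prior odds = 0.017/0.983 = 17/983.
Combined Bayes factor of the evidence already in hand = 2.5 × 3.5 × 40 = 350.
Odds after that evidence = (17/983) × 350 = 5950/983.
Target odds = 0.999/0.001 = 999.
Need 4.5ⁿ ≥ 999 ÷ (5950/983) = 982017/5950.
4.5³ = 91.125 falls short of 982017/5950 but 4.5⁴ = 410.0625 reaches it, so n = 4.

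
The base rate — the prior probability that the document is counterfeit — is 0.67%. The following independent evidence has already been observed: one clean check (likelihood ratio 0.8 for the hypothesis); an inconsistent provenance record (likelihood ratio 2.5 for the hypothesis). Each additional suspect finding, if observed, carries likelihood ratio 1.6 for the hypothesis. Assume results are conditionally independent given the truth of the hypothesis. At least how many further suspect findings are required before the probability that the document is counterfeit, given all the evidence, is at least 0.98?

18

Prior odds = 0.0067/0.9933 = 67/9933.
Combined Bayes factor of the evidence already in hand = 0.8 × 2.5 = 2.
Odds after that evidence = (67/9933) × 2 = 134/9933.
Target odds = 0.98/0.02 = 49.
Need 1.6ⁿ ≥ 49 ÷ (134/9933) = 486717/134.
1.6¹⁷ ≈2951.48 falls short of 486717/134 but 1.6¹⁸ ≈4722.37 reaches it, so n = 18.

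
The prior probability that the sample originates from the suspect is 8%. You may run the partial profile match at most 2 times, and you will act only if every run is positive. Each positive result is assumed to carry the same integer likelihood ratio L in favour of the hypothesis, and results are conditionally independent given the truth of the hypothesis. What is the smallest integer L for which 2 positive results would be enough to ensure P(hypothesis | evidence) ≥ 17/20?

9

Prior odds = 0.08/0.92 = 2/23.
Target odds = 0.85/0.15 = 17/3.
Need L² ≥ 17/3 ÷ (2/23) = 391/6.
8² = 64 < 391/6 ≤ 81 = 9², so L = 9.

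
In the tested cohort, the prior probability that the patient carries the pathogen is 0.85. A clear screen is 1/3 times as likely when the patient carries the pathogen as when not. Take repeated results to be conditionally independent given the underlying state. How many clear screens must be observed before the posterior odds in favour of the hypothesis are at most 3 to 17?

Prior odds = 0.85/0.15 = 17/3.
Likelihood ratio per clear screen = 1/3.
Target odds = 3/17.
Need (17/3) × (1/3)ⁿ ≤ 3/17, i.e. (1/3)ⁿ ≤ 9/289.
(1/3)³ = 1/27 is still above 9/289 but (1/3)⁴ = 1/81 is at or below it, so n = 4.

4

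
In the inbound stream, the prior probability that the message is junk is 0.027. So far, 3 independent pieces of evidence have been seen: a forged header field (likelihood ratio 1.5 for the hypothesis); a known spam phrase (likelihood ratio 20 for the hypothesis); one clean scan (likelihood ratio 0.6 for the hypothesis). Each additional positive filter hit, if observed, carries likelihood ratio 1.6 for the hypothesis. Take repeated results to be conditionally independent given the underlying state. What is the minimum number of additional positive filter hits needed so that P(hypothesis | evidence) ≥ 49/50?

Prior odds = 0.027/0.973 = 27/973.
Combined Bayes factor of the evidence already in hand = 1.5 × 20 × 0.6 = 18.
Odds after that evidence = (27/973) × 18 = 486/973.
Target odds = 0.98/0.02 = 49.
Need 1.6ⁿ ≥ 49 ÷ (486/973) = 47677/486.
1.6⁹ = 134217728/1953125 falls short of 47677/486 but 1.6¹⁰ ≈109.951 reaches it, so n = 10.

10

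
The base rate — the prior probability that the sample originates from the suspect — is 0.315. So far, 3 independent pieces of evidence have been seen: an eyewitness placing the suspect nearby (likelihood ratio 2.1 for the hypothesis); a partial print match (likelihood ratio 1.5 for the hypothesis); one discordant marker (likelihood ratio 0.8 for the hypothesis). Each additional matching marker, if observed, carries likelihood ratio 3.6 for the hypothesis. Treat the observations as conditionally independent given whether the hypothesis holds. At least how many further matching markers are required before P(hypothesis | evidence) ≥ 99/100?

4

Prior odds = 0.315/0.685 = 63/137.
Combined Bayes factor of the evidence already in hand = 2.1 × 1.5 × 0.8 = 2.52.
Odds after that evidence = (63/137) × 2.52 = 3969/3425.
Target odds = 0.99/0.01 = 99.
Need 3.6ⁿ ≥ 99 ÷ (3969/3425) = 37675/441.
3.6³ = 46.656 falls short of 37675/441 but 3.6⁴ = 167.9616 reaches it, so n = 4.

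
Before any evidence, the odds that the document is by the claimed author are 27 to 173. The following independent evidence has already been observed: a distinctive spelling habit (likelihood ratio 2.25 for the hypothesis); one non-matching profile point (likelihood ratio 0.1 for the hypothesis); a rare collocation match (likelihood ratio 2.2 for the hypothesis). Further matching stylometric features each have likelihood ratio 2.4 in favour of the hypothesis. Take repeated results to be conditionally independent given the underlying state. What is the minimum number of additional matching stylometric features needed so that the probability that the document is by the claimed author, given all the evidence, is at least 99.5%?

9

Prior odds = 27/173.
Combined Bayes factor of the evidence already in hand = 2.25 × 0.1 × 2.2 = 0.495.
Odds after that evidence = (27/173) × 0.495 = 2673/34600.
Target odds = 0.995/0.005 = 199.
Need 2.4ⁿ ≥ 199 ÷ (2673/34600) = 6885400/2673.
2.4⁸ = 429981696/390625 falls short of 6885400/2673 but 2.4⁹ ≈2641.81 reaches it, so n = 9.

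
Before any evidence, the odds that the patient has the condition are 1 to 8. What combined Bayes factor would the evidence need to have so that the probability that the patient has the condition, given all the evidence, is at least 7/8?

Prior odds = 0.125.
Target odds = 0.875/0.125 = 7.
Required Bayes factor = 7 ÷ 0.125 = 56.

56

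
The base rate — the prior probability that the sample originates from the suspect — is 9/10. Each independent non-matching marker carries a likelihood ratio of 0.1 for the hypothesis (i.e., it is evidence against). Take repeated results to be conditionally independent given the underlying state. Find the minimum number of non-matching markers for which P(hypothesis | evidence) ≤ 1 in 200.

Prior odds: 0.9 ÷ 0.1 = 9.
Likelihood ratio per non-matching marker = 0.1.
Target posterior odds = 0.005/0.995 = 1/199.
Need 9 × 0.1ⁿ ≤ 1/199, i.e. 0.1ⁿ ≤ 1/1791.
0.1³ = 0.001 is still above 1/1791 but 0.1⁴ = 0.0001 is at or below it, so n = 4.

4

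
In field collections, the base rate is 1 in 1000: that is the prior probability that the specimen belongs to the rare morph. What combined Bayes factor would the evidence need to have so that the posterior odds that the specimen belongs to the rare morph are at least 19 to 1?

Prior odds = 0.001/0.999 = 1/999.
Target odds = 19.
Required Bayes factor = 19 ÷ (1/999) = 18981.

18981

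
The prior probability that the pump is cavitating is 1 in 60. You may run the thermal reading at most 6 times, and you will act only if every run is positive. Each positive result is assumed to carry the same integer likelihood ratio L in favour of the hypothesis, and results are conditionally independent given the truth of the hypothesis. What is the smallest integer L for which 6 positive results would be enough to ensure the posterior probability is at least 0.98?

4

Prior odds = (1/60)/(59/60) = 1/59.
Target odds = 0.98/0.02 = 49.
Need L⁶ ≥ 49 ÷ (1/59) = 2891.
3⁶ = 729 < 2891 ≤ 4096 = 4⁶, so L = 4.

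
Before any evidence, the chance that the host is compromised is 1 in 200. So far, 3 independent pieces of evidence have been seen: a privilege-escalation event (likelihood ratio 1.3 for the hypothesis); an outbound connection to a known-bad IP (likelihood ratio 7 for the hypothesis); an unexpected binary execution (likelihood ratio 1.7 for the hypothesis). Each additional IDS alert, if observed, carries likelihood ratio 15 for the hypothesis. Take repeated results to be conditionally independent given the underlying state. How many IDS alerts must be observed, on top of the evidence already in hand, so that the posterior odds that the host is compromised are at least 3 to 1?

Prior odds = 0.005/0.995 = 1/199.
Combined Bayes factor of the evidence already in hand = 1.3 × 7 × 1.7 = 15.47.
Odds after that evidence = (1/199) × 15.47 = 1547/19900.
Target odds = 3.
Need 15ⁿ ≥ 3 ÷ (1547/19900) = 59700/1547.
15¹ = 15 falls short of 59700/1547 but 15² = 225 reaches it, so n = 2.

2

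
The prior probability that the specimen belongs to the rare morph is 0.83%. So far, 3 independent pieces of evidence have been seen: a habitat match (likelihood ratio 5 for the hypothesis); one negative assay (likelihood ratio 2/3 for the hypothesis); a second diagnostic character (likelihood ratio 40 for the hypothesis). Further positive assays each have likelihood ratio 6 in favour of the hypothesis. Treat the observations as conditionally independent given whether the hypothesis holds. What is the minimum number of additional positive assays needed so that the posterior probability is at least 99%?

Prior odds = 0.0083/0.9917 = 83/9917.
Combined Bayes factor of the evidence already in hand = 5 × (2/3) × 40 = 400/3.
Odds after that evidence = (83/9917) × 400/3 = 33200/29751.
Target odds = 0.99/0.01 = 99.
Need 6ⁿ ≥ 99 ÷ (33200/29751) = 2945349/33200.
6² = 36 falls short of 2945349/33200 but 6³ = 216 reaches it, so n = 3.

3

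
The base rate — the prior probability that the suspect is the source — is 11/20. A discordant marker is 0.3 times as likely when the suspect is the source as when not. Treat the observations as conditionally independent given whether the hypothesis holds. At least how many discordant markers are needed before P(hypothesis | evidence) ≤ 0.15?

Prior odds = 0.55/0.45 = 11/9.
Likelihood ratio per discordant marker = 0.3.
Target posterior odds = 0.15/0.85 = 3/17.
Need (11/9) × 0.3ⁿ ≤ 3/17, i.e. 0.3ⁿ ≤ 27/187.
0.3¹ = 0.3 is still above 27/187 but 0.3² = 0.09 is at or below it, so n = 2.

2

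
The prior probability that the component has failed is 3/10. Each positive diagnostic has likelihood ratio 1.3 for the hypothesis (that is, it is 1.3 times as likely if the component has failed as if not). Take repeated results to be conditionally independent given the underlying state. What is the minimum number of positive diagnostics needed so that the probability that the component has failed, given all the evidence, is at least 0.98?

19

Prior odds = 0.3/0.7 = 3/7.
Likelihood ratio per positive diagnostic = 1.3.
Target posterior odds = 0.98/0.02 = 49.
Require 1.3ⁿ ≥ 49 ÷ (3/7) = 343/3.
1.3¹⁸ ≈112.455 falls short of 343/3 but 1.3¹⁹ ≈146.192 reaches it, so n = 19.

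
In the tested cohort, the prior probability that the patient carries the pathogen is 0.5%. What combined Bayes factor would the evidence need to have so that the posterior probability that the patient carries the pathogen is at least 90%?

1791

Prior odds = 0.005/0.995 = 1/199.
Target odds = 0.9/0.1 = 9.
Required Bayes factor = 9 ÷ (1/199) = 1791.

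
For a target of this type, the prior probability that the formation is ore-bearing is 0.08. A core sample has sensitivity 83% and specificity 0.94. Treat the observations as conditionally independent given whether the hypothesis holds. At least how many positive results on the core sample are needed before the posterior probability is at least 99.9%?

Prior odds = 0.08/0.92 = 2/23.
False-positive rate = 1 − 0.94 = 0.06; likelihood ratio of a positive = 0.83/0.06 = 83/6.
Target odds: 0.999 ÷ 0.001 = 999.
Need (2/23) × (83/6)ⁿ ≥ 999, i.e. (83/6)ⁿ ≥ 11488.5.
(83/6)³ = 571787/216 falls short of 11488.5 but (83/6)⁴ = 47458321/1296 reaches it, so n = 4.

4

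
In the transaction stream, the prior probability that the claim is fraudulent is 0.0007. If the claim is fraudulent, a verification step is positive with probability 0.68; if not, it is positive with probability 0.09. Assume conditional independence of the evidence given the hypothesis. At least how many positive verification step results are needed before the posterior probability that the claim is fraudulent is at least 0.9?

Prior odds: 0.0007 ÷ 0.9993 = 7/9993.
Likelihood ratio of a positive = 0.68/0.09 = 68/9.
Target odds: 0.9 ÷ 0.1 = 9.
Need (7/9993) × (68/9)ⁿ ≥ 9, i.e. (68/9)ⁿ ≥ 89937/7.
(68/9)⁴ = 21381376/6561 falls short of 89937/7 but (68/9)⁵ ≈24622.5 reaches it, so n = 5.

5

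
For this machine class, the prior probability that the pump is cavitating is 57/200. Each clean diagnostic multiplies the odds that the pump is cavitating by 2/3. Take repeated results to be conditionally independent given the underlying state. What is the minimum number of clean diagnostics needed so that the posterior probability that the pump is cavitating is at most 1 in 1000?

Prior odds: 0.285 ÷ 0.715 = 57/143.
Likelihood ratio per clean diagnostic = 2/3.
Target posterior odds = 0.001/0.999 = 1/999.
Need (57/143) × (2/3)ⁿ ≤ 1/999, i.e. (2/3)ⁿ ≤ 143/56943.
(2/3)¹⁴ = 16384/4782969 is still above 143/56943 but (2/3)¹⁵ = 32768/14348907 is at or below it, so n = 15.

15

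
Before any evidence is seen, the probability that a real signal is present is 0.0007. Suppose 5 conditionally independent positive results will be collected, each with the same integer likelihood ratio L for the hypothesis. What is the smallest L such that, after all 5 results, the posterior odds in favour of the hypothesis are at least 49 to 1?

10

Prior odds = 0.0007/0.9993 = 7/9993.
Target odds = 49.
Need L⁵ ≥ 49 ÷ (7/9993) = 69951.
9⁵ = 59049 < 69951 ≤ 100000 = 10⁵, so L = 10.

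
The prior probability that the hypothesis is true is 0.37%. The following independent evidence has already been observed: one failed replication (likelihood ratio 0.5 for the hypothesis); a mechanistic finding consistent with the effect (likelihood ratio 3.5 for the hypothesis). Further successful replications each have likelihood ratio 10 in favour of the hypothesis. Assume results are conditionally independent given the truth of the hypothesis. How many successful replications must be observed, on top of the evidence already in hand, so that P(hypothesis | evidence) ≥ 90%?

Prior odds = 0.0037/0.9963 = 37/9963.
Combined Bayes factor of the evidence already in hand = 0.5 × 3.5 = 1.75.
Odds after that evidence = (37/9963) × 1.75 = 259/39852.
Target odds = 0.9/0.1 = 9.
Need 10ⁿ ≥ 9 ÷ (259/39852) = 358668/259.
10³ = 1000 falls short of 358668/259 but 10⁴ = 10000 reaches it, so n = 4.

4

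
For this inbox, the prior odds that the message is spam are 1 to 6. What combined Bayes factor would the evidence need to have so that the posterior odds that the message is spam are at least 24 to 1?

144

Prior odds = 1/6.
Target odds = 24.
Required Bayes factor = 24 ÷ (1/6) = 144.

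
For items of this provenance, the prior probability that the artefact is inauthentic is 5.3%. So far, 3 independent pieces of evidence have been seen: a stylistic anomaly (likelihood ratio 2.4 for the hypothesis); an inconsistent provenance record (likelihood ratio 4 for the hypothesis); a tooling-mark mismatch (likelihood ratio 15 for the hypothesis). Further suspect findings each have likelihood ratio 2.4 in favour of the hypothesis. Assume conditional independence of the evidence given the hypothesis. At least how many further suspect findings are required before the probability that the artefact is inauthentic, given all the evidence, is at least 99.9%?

Prior odds = 0.053/0.947 = 53/947.
Combined Bayes factor of the evidence already in hand = 2.4 × 4 × 15 = 144.
Odds after that evidence = (53/947) × 144 = 7632/947.
Target odds = 0.999/0.001 = 999.
Need 2.4ⁿ ≥ 999 ÷ (7632/947) = 105117/848.
2.4⁵ = 79.62624 falls short of 105117/848 but 2.4⁶ = 2985984/15625 reaches it, so n = 6.

6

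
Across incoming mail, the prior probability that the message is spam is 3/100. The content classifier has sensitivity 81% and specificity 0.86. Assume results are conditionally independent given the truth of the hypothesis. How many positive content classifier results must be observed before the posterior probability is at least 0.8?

3

Prior odds = 0.03/0.97 = 3/97.
False-positive rate = 1 − 0.86 = 0.14; likelihood ratio of a positive = 0.81/0.14 = 81/14.
Target posterior odds = 0.8/0.2 = 4.
Require (81/14)ⁿ ≥ 4 ÷ (3/97) = 388/3.
(81/14)² = 6561/196 falls short of 388/3 but (81/14)³ = 531441/2744 reaches it, so n = 3.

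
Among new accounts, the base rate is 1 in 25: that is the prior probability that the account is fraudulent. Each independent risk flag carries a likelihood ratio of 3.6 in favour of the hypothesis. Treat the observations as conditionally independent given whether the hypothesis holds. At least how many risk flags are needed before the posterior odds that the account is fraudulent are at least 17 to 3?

4

Prior odds = 0.04/0.96 = 1/24.
Likelihood ratio per risk flag = 3.6.
Target odds = 17/3.
Need (1/24) × 3.6ⁿ ≥ 17/3, i.e. 3.6ⁿ ≥ 136.
3.6³ = 46.656 falls short of 136 but 3.6⁴ = 167.9616 reaches it, so n = 4.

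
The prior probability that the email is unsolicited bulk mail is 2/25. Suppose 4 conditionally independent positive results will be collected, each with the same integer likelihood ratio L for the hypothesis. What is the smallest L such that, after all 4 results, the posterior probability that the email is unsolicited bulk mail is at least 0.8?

3

Prior odds = 0.08/0.92 = 2/23.
Target odds = 0.8/0.2 = 4.
Need L⁴ ≥ 4 ÷ (2/23) = 46.
2⁴ = 16 < 46 ≤ 81 = 3⁴, so L = 3.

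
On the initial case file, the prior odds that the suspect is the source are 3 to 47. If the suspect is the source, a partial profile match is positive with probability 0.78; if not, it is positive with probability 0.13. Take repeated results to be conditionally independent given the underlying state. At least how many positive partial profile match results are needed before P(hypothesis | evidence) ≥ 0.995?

5

Prior odds = 3/47.
Likelihood ratio of a positive = 0.78/0.13 = 6.
Target odds: 0.995 ÷ 0.005 = 199.
Need (3/47) × 6ⁿ ≥ 199, i.e. 6ⁿ ≥ 9353/3.
6⁴ = 1296 falls short of 9353/3 but 6⁵ = 7776 reaches it, so n = 5.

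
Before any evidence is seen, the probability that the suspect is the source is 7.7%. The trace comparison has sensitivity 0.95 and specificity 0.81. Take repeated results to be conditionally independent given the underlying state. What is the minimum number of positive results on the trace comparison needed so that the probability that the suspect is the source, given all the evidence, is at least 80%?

3

Prior odds: 0.077 ÷ 0.923 = 77/923.
False-positive rate = 1 − 0.81 = 0.19; likelihood ratio of a positive = 0.95/0.19 = 5.
Target posterior odds = 0.8/0.2 = 4.
Need (77/923) × 5ⁿ ≥ 4, i.e. 5ⁿ ≥ 3692/77.
5² = 25 falls short of 3692/77 but 5³ = 125 reaches it, so n = 3.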